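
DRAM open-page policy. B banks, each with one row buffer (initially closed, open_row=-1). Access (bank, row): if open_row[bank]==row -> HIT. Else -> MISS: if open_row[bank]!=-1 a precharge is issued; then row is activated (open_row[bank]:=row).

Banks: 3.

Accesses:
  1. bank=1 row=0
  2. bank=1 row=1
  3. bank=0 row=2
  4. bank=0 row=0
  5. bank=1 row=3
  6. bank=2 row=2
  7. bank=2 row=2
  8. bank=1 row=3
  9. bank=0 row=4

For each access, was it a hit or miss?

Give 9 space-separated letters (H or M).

Acc 1: bank1 row0 -> MISS (open row0); precharges=0
Acc 2: bank1 row1 -> MISS (open row1); precharges=1
Acc 3: bank0 row2 -> MISS (open row2); precharges=1
Acc 4: bank0 row0 -> MISS (open row0); precharges=2
Acc 5: bank1 row3 -> MISS (open row3); precharges=3
Acc 6: bank2 row2 -> MISS (open row2); precharges=3
Acc 7: bank2 row2 -> HIT
Acc 8: bank1 row3 -> HIT
Acc 9: bank0 row4 -> MISS (open row4); precharges=4

Answer: M M M M M M H H M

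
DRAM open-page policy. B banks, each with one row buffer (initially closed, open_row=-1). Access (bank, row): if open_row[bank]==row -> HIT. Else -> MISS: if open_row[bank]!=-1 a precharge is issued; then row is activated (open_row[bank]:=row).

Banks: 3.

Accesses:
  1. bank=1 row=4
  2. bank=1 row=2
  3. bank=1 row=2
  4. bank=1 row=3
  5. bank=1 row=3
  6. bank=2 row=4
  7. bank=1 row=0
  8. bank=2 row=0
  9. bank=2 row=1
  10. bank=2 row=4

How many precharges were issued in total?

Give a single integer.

Acc 1: bank1 row4 -> MISS (open row4); precharges=0
Acc 2: bank1 row2 -> MISS (open row2); precharges=1
Acc 3: bank1 row2 -> HIT
Acc 4: bank1 row3 -> MISS (open row3); precharges=2
Acc 5: bank1 row3 -> HIT
Acc 6: bank2 row4 -> MISS (open row4); precharges=2
Acc 7: bank1 row0 -> MISS (open row0); precharges=3
Acc 8: bank2 row0 -> MISS (open row0); precharges=4
Acc 9: bank2 row1 -> MISS (open row1); precharges=5
Acc 10: bank2 row4 -> MISS (open row4); precharges=6

Answer: 6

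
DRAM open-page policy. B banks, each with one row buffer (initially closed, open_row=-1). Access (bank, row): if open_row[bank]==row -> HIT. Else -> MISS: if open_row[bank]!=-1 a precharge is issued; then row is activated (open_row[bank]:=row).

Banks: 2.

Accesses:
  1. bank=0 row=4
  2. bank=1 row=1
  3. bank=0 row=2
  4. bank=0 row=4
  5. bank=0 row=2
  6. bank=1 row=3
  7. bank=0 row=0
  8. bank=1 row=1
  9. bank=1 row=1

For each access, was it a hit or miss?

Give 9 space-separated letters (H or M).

Acc 1: bank0 row4 -> MISS (open row4); precharges=0
Acc 2: bank1 row1 -> MISS (open row1); precharges=0
Acc 3: bank0 row2 -> MISS (open row2); precharges=1
Acc 4: bank0 row4 -> MISS (open row4); precharges=2
Acc 5: bank0 row2 -> MISS (open row2); precharges=3
Acc 6: bank1 row3 -> MISS (open row3); precharges=4
Acc 7: bank0 row0 -> MISS (open row0); precharges=5
Acc 8: bank1 row1 -> MISS (open row1); precharges=6
Acc 9: bank1 row1 -> HIT

Answer: M M M M M M M M H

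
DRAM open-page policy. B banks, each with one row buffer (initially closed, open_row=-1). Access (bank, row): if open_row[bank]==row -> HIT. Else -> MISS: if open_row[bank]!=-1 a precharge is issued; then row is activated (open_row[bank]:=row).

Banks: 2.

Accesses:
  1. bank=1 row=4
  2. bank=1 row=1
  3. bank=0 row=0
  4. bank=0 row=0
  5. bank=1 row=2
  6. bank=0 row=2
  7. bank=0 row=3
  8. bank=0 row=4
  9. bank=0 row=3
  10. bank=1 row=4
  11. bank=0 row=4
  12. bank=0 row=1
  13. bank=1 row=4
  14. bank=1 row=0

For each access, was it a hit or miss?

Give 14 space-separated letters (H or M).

Acc 1: bank1 row4 -> MISS (open row4); precharges=0
Acc 2: bank1 row1 -> MISS (open row1); precharges=1
Acc 3: bank0 row0 -> MISS (open row0); precharges=1
Acc 4: bank0 row0 -> HIT
Acc 5: bank1 row2 -> MISS (open row2); precharges=2
Acc 6: bank0 row2 -> MISS (open row2); precharges=3
Acc 7: bank0 row3 -> MISS (open row3); precharges=4
Acc 8: bank0 row4 -> MISS (open row4); precharges=5
Acc 9: bank0 row3 -> MISS (open row3); precharges=6
Acc 10: bank1 row4 -> MISS (open row4); precharges=7
Acc 11: bank0 row4 -> MISS (open row4); precharges=8
Acc 12: bank0 row1 -> MISS (open row1); precharges=9
Acc 13: bank1 row4 -> HIT
Acc 14: bank1 row0 -> MISS (open row0); precharges=10

Answer: M M M H M M M M M M M M H M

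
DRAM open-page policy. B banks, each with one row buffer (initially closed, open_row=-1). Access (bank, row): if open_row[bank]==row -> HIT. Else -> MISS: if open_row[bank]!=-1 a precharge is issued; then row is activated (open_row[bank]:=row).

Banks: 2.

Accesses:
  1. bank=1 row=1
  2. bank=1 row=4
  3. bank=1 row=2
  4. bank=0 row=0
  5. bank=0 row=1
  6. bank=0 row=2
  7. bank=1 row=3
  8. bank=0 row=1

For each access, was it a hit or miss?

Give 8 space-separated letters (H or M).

Acc 1: bank1 row1 -> MISS (open row1); precharges=0
Acc 2: bank1 row4 -> MISS (open row4); precharges=1
Acc 3: bank1 row2 -> MISS (open row2); precharges=2
Acc 4: bank0 row0 -> MISS (open row0); precharges=2
Acc 5: bank0 row1 -> MISS (open row1); precharges=3
Acc 6: bank0 row2 -> MISS (open row2); precharges=4
Acc 7: bank1 row3 -> MISS (open row3); precharges=5
Acc 8: bank0 row1 -> MISS (open row1); precharges=6

Answer: M M M M M M M M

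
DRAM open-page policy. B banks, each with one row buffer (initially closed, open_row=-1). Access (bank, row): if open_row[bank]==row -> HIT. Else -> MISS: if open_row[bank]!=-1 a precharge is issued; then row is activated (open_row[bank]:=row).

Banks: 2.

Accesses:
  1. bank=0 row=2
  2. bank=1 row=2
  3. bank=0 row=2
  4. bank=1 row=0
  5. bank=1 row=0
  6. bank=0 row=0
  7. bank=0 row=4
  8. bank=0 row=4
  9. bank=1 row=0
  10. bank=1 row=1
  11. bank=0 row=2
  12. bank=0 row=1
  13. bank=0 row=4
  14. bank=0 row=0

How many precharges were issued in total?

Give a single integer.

Answer: 8

Derivation:
Acc 1: bank0 row2 -> MISS (open row2); precharges=0
Acc 2: bank1 row2 -> MISS (open row2); precharges=0
Acc 3: bank0 row2 -> HIT
Acc 4: bank1 row0 -> MISS (open row0); precharges=1
Acc 5: bank1 row0 -> HIT
Acc 6: bank0 row0 -> MISS (open row0); precharges=2
Acc 7: bank0 row4 -> MISS (open row4); precharges=3
Acc 8: bank0 row4 -> HIT
Acc 9: bank1 row0 -> HIT
Acc 10: bank1 row1 -> MISS (open row1); precharges=4
Acc 11: bank0 row2 -> MISS (open row2); precharges=5
Acc 12: bank0 row1 -> MISS (open row1); precharges=6
Acc 13: bank0 row4 -> MISS (open row4); precharges=7
Acc 14: bank0 row0 -> MISS (open row0); precharges=8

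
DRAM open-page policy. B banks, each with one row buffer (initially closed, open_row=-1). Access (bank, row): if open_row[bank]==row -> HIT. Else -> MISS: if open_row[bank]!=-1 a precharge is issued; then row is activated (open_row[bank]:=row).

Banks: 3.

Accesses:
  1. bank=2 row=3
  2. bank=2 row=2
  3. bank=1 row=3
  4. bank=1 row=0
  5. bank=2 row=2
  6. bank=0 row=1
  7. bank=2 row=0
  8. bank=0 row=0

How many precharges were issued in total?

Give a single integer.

Answer: 4

Derivation:
Acc 1: bank2 row3 -> MISS (open row3); precharges=0
Acc 2: bank2 row2 -> MISS (open row2); precharges=1
Acc 3: bank1 row3 -> MISS (open row3); precharges=1
Acc 4: bank1 row0 -> MISS (open row0); precharges=2
Acc 5: bank2 row2 -> HIT
Acc 6: bank0 row1 -> MISS (open row1); precharges=2
Acc 7: bank2 row0 -> MISS (open row0); precharges=3
Acc 8: bank0 row0 -> MISS (open row0); precharges=4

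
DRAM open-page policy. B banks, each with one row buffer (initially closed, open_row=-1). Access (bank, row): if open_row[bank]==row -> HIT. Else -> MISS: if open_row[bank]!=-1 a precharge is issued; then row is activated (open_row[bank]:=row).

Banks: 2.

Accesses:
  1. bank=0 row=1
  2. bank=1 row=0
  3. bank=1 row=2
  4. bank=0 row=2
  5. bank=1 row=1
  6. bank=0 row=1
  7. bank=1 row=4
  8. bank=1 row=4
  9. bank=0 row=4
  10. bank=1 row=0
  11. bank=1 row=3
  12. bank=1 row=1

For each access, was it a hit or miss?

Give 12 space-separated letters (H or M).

Answer: M M M M M M M H M M M M

Derivation:
Acc 1: bank0 row1 -> MISS (open row1); precharges=0
Acc 2: bank1 row0 -> MISS (open row0); precharges=0
Acc 3: bank1 row2 -> MISS (open row2); precharges=1
Acc 4: bank0 row2 -> MISS (open row2); precharges=2
Acc 5: bank1 row1 -> MISS (open row1); precharges=3
Acc 6: bank0 row1 -> MISS (open row1); precharges=4
Acc 7: bank1 row4 -> MISS (open row4); precharges=5
Acc 8: bank1 row4 -> HIT
Acc 9: bank0 row4 -> MISS (open row4); precharges=6
Acc 10: bank1 row0 -> MISS (open row0); precharges=7
Acc 11: bank1 row3 -> MISS (open row3); precharges=8
Acc 12: bank1 row1 -> MISS (open row1); precharges=9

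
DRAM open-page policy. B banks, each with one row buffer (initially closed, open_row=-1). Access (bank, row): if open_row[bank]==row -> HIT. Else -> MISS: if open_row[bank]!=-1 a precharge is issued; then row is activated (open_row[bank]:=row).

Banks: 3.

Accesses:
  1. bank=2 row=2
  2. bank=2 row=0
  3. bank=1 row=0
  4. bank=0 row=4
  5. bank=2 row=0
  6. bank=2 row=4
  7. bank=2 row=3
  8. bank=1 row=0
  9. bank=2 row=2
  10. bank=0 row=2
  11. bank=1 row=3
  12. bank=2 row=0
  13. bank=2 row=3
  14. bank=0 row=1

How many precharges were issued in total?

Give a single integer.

Acc 1: bank2 row2 -> MISS (open row2); precharges=0
Acc 2: bank2 row0 -> MISS (open row0); precharges=1
Acc 3: bank1 row0 -> MISS (open row0); precharges=1
Acc 4: bank0 row4 -> MISS (open row4); precharges=1
Acc 5: bank2 row0 -> HIT
Acc 6: bank2 row4 -> MISS (open row4); precharges=2
Acc 7: bank2 row3 -> MISS (open row3); precharges=3
Acc 8: bank1 row0 -> HIT
Acc 9: bank2 row2 -> MISS (open row2); precharges=4
Acc 10: bank0 row2 -> MISS (open row2); precharges=5
Acc 11: bank1 row3 -> MISS (open row3); precharges=6
Acc 12: bank2 row0 -> MISS (open row0); precharges=7
Acc 13: bank2 row3 -> MISS (open row3); precharges=8
Acc 14: bank0 row1 -> MISS (open row1); precharges=9

Answer: 9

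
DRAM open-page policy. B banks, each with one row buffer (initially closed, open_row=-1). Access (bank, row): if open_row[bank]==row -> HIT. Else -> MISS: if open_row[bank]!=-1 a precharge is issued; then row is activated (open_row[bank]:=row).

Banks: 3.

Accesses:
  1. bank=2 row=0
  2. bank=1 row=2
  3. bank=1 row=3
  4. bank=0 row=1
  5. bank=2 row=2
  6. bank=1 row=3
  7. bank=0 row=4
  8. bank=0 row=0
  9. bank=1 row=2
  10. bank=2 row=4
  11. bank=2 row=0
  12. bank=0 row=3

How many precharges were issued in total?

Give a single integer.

Answer: 8

Derivation:
Acc 1: bank2 row0 -> MISS (open row0); precharges=0
Acc 2: bank1 row2 -> MISS (open row2); precharges=0
Acc 3: bank1 row3 -> MISS (open row3); precharges=1
Acc 4: bank0 row1 -> MISS (open row1); precharges=1
Acc 5: bank2 row2 -> MISS (open row2); precharges=2
Acc 6: bank1 row3 -> HIT
Acc 7: bank0 row4 -> MISS (open row4); precharges=3
Acc 8: bank0 row0 -> MISS (open row0); precharges=4
Acc 9: bank1 row2 -> MISS (open row2); precharges=5
Acc 10: bank2 row4 -> MISS (open row4); precharges=6
Acc 11: bank2 row0 -> MISS (open row0); precharges=7
Acc 12: bank0 row3 -> MISS (open row3); precharges=8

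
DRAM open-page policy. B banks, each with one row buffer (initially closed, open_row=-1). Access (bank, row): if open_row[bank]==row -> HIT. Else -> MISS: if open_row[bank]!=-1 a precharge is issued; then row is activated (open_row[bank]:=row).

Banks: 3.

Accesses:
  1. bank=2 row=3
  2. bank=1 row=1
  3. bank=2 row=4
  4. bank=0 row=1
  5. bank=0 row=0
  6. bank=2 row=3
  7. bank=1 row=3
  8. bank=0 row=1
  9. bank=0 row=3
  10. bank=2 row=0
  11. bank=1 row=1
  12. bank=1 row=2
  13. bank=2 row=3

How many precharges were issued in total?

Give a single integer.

Answer: 10

Derivation:
Acc 1: bank2 row3 -> MISS (open row3); precharges=0
Acc 2: bank1 row1 -> MISS (open row1); precharges=0
Acc 3: bank2 row4 -> MISS (open row4); precharges=1
Acc 4: bank0 row1 -> MISS (open row1); precharges=1
Acc 5: bank0 row0 -> MISS (open row0); precharges=2
Acc 6: bank2 row3 -> MISS (open row3); precharges=3
Acc 7: bank1 row3 -> MISS (open row3); precharges=4
Acc 8: bank0 row1 -> MISS (open row1); precharges=5
Acc 9: bank0 row3 -> MISS (open row3); precharges=6
Acc 10: bank2 row0 -> MISS (open row0); precharges=7
Acc 11: bank1 row1 -> MISS (open row1); precharges=8
Acc 12: bank1 row2 -> MISS (open row2); precharges=9
Acc 13: bank2 row3 -> MISS (open row3); precharges=10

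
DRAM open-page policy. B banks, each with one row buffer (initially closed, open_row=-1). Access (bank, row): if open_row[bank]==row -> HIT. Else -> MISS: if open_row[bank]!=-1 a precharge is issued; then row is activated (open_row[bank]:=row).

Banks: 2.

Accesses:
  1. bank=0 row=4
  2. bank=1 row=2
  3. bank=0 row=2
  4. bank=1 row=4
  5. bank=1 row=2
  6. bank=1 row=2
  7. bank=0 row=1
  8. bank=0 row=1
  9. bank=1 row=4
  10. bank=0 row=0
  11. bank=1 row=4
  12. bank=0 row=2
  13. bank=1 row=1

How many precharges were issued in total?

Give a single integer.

Acc 1: bank0 row4 -> MISS (open row4); precharges=0
Acc 2: bank1 row2 -> MISS (open row2); precharges=0
Acc 3: bank0 row2 -> MISS (open row2); precharges=1
Acc 4: bank1 row4 -> MISS (open row4); precharges=2
Acc 5: bank1 row2 -> MISS (open row2); precharges=3
Acc 6: bank1 row2 -> HIT
Acc 7: bank0 row1 -> MISS (open row1); precharges=4
Acc 8: bank0 row1 -> HIT
Acc 9: bank1 row4 -> MISS (open row4); precharges=5
Acc 10: bank0 row0 -> MISS (open row0); precharges=6
Acc 11: bank1 row4 -> HIT
Acc 12: bank0 row2 -> MISS (open row2); precharges=7
Acc 13: bank1 row1 -> MISS (open row1); precharges=8

Answer: 8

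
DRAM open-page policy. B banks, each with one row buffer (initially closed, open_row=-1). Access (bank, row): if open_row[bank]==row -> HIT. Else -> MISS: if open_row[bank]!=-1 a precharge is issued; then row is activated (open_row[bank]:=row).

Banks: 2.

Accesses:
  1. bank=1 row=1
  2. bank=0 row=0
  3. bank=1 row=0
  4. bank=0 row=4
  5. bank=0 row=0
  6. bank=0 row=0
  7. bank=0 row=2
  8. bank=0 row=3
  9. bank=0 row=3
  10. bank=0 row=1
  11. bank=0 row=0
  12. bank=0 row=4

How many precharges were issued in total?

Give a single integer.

Acc 1: bank1 row1 -> MISS (open row1); precharges=0
Acc 2: bank0 row0 -> MISS (open row0); precharges=0
Acc 3: bank1 row0 -> MISS (open row0); precharges=1
Acc 4: bank0 row4 -> MISS (open row4); precharges=2
Acc 5: bank0 row0 -> MISS (open row0); precharges=3
Acc 6: bank0 row0 -> HIT
Acc 7: bank0 row2 -> MISS (open row2); precharges=4
Acc 8: bank0 row3 -> MISS (open row3); precharges=5
Acc 9: bank0 row3 -> HIT
Acc 10: bank0 row1 -> MISS (open row1); precharges=6
Acc 11: bank0 row0 -> MISS (open row0); precharges=7
Acc 12: bank0 row4 -> MISS (open row4); precharges=8

Answer: 8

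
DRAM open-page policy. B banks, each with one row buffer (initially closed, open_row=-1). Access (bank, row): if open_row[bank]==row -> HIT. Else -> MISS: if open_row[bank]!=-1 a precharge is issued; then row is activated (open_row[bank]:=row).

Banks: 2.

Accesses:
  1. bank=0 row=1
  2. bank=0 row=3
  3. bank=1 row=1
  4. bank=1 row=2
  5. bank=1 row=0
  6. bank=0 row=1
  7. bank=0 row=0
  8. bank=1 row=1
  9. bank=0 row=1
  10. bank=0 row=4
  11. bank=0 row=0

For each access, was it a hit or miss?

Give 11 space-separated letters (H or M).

Answer: M M M M M M M M M M M

Derivation:
Acc 1: bank0 row1 -> MISS (open row1); precharges=0
Acc 2: bank0 row3 -> MISS (open row3); precharges=1
Acc 3: bank1 row1 -> MISS (open row1); precharges=1
Acc 4: bank1 row2 -> MISS (open row2); precharges=2
Acc 5: bank1 row0 -> MISS (open row0); precharges=3
Acc 6: bank0 row1 -> MISS (open row1); precharges=4
Acc 7: bank0 row0 -> MISS (open row0); precharges=5
Acc 8: bank1 row1 -> MISS (open row1); precharges=6
Acc 9: bank0 row1 -> MISS (open row1); precharges=7
Acc 10: bank0 row4 -> MISS (open row4); precharges=8
Acc 11: bank0 row0 -> MISS (open row0); precharges=9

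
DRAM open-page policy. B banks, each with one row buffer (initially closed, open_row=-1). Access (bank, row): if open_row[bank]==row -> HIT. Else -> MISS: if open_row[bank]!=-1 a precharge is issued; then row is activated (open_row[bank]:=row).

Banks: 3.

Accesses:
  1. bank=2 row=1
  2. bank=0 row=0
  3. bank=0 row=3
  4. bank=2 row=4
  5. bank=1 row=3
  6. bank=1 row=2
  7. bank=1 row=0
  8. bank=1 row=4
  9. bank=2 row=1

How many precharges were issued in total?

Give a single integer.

Acc 1: bank2 row1 -> MISS (open row1); precharges=0
Acc 2: bank0 row0 -> MISS (open row0); precharges=0
Acc 3: bank0 row3 -> MISS (open row3); precharges=1
Acc 4: bank2 row4 -> MISS (open row4); precharges=2
Acc 5: bank1 row3 -> MISS (open row3); precharges=2
Acc 6: bank1 row2 -> MISS (open row2); precharges=3
Acc 7: bank1 row0 -> MISS (open row0); precharges=4
Acc 8: bank1 row4 -> MISS (open row4); precharges=5
Acc 9: bank2 row1 -> MISS (open row1); precharges=6

Answer: 6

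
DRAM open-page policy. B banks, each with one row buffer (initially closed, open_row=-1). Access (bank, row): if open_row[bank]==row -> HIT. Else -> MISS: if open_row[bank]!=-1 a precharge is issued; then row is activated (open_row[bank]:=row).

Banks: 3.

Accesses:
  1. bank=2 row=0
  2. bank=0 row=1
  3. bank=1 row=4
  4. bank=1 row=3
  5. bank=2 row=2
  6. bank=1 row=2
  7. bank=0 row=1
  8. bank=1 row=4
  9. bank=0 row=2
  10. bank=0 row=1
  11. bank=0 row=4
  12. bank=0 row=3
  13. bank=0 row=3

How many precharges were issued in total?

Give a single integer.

Answer: 8

Derivation:
Acc 1: bank2 row0 -> MISS (open row0); precharges=0
Acc 2: bank0 row1 -> MISS (open row1); precharges=0
Acc 3: bank1 row4 -> MISS (open row4); precharges=0
Acc 4: bank1 row3 -> MISS (open row3); precharges=1
Acc 5: bank2 row2 -> MISS (open row2); precharges=2
Acc 6: bank1 row2 -> MISS (open row2); precharges=3
Acc 7: bank0 row1 -> HIT
Acc 8: bank1 row4 -> MISS (open row4); precharges=4
Acc 9: bank0 row2 -> MISS (open row2); precharges=5
Acc 10: bank0 row1 -> MISS (open row1); precharges=6
Acc 11: bank0 row4 -> MISS (open row4); precharges=7
Acc 12: bank0 row3 -> MISS (open row3); precharges=8
Acc 13: bank0 row3 -> HIT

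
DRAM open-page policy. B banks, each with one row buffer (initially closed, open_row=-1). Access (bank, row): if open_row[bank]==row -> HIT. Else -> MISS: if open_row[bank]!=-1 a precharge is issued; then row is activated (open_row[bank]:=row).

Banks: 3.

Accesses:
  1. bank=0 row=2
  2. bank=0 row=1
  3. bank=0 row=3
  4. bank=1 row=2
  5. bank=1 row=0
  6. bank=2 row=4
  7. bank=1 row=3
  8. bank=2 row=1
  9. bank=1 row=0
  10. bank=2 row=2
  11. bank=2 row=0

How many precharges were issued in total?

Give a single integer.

Answer: 8

Derivation:
Acc 1: bank0 row2 -> MISS (open row2); precharges=0
Acc 2: bank0 row1 -> MISS (open row1); precharges=1
Acc 3: bank0 row3 -> MISS (open row3); precharges=2
Acc 4: bank1 row2 -> MISS (open row2); precharges=2
Acc 5: bank1 row0 -> MISS (open row0); precharges=3
Acc 6: bank2 row4 -> MISS (open row4); precharges=3
Acc 7: bank1 row3 -> MISS (open row3); precharges=4
Acc 8: bank2 row1 -> MISS (open row1); precharges=5
Acc 9: bank1 row0 -> MISS (open row0); precharges=6
Acc 10: bank2 row2 -> MISS (open row2); precharges=7
Acc 11: bank2 row0 -> MISS (open row0); precharges=8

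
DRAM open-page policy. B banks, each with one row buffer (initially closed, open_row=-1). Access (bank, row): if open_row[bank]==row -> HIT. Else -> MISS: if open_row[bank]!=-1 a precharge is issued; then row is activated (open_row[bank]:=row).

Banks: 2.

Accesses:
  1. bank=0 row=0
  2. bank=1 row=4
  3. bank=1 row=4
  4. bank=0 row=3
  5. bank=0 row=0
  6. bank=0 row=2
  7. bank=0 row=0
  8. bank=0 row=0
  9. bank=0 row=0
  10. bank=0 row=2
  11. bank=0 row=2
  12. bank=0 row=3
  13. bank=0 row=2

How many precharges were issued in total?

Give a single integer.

Answer: 7

Derivation:
Acc 1: bank0 row0 -> MISS (open row0); precharges=0
Acc 2: bank1 row4 -> MISS (open row4); precharges=0
Acc 3: bank1 row4 -> HIT
Acc 4: bank0 row3 -> MISS (open row3); precharges=1
Acc 5: bank0 row0 -> MISS (open row0); precharges=2
Acc 6: bank0 row2 -> MISS (open row2); precharges=3
Acc 7: bank0 row0 -> MISS (open row0); precharges=4
Acc 8: bank0 row0 -> HIT
Acc 9: bank0 row0 -> HIT
Acc 10: bank0 row2 -> MISS (open row2); precharges=5
Acc 11: bank0 row2 -> HIT
Acc 12: bank0 row3 -> MISS (open row3); precharges=6
Acc 13: bank0 row2 -> MISS (open row2); precharges=7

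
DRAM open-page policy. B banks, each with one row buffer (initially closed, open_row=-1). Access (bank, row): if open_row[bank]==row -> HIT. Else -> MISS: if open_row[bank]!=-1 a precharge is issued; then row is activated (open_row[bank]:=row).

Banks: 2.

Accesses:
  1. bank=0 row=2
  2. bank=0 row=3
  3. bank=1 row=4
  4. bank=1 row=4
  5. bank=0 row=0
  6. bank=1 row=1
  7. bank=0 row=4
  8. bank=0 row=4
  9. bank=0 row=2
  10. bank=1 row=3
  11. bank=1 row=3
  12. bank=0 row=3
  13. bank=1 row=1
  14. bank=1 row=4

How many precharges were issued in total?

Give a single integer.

Answer: 9

Derivation:
Acc 1: bank0 row2 -> MISS (open row2); precharges=0
Acc 2: bank0 row3 -> MISS (open row3); precharges=1
Acc 3: bank1 row4 -> MISS (open row4); precharges=1
Acc 4: bank1 row4 -> HIT
Acc 5: bank0 row0 -> MISS (open row0); precharges=2
Acc 6: bank1 row1 -> MISS (open row1); precharges=3
Acc 7: bank0 row4 -> MISS (open row4); precharges=4
Acc 8: bank0 row4 -> HIT
Acc 9: bank0 row2 -> MISS (open row2); precharges=5
Acc 10: bank1 row3 -> MISS (open row3); precharges=6
Acc 11: bank1 row3 -> HIT
Acc 12: bank0 row3 -> MISS (open row3); precharges=7
Acc 13: bank1 row1 -> MISS (open row1); precharges=8
Acc 14: bank1 row4 -> MISS (open row4); precharges=9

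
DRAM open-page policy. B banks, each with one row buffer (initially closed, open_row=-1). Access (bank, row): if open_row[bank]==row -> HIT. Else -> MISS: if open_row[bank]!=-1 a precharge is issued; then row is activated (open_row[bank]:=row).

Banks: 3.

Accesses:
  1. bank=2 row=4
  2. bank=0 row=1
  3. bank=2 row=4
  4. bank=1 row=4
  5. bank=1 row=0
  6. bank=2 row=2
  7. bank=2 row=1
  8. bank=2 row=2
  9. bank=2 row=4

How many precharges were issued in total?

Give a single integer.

Answer: 5

Derivation:
Acc 1: bank2 row4 -> MISS (open row4); precharges=0
Acc 2: bank0 row1 -> MISS (open row1); precharges=0
Acc 3: bank2 row4 -> HIT
Acc 4: bank1 row4 -> MISS (open row4); precharges=0
Acc 5: bank1 row0 -> MISS (open row0); precharges=1
Acc 6: bank2 row2 -> MISS (open row2); precharges=2
Acc 7: bank2 row1 -> MISS (open row1); precharges=3
Acc 8: bank2 row2 -> MISS (open row2); precharges=4
Acc 9: bank2 row4 -> MISS (open row4); precharges=5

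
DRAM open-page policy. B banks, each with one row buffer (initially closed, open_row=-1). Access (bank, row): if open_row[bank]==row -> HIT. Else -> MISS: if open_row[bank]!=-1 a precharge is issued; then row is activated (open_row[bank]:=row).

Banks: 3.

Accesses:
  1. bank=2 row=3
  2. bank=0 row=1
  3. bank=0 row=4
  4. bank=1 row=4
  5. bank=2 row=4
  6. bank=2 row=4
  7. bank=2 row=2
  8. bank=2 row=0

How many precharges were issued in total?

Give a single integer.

Acc 1: bank2 row3 -> MISS (open row3); precharges=0
Acc 2: bank0 row1 -> MISS (open row1); precharges=0
Acc 3: bank0 row4 -> MISS (open row4); precharges=1
Acc 4: bank1 row4 -> MISS (open row4); precharges=1
Acc 5: bank2 row4 -> MISS (open row4); precharges=2
Acc 6: bank2 row4 -> HIT
Acc 7: bank2 row2 -> MISS (open row2); precharges=3
Acc 8: bank2 row0 -> MISS (open row0); precharges=4

Answer: 4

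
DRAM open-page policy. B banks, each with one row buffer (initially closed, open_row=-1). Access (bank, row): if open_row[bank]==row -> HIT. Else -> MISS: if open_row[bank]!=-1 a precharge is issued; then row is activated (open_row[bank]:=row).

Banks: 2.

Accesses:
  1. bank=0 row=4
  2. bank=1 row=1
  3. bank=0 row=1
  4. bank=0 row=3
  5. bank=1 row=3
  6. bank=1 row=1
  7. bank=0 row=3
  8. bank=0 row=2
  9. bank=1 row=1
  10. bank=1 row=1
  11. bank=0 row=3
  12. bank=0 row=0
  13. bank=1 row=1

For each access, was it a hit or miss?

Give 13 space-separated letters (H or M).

Acc 1: bank0 row4 -> MISS (open row4); precharges=0
Acc 2: bank1 row1 -> MISS (open row1); precharges=0
Acc 3: bank0 row1 -> MISS (open row1); precharges=1
Acc 4: bank0 row3 -> MISS (open row3); precharges=2
Acc 5: bank1 row3 -> MISS (open row3); precharges=3
Acc 6: bank1 row1 -> MISS (open row1); precharges=4
Acc 7: bank0 row3 -> HIT
Acc 8: bank0 row2 -> MISS (open row2); precharges=5
Acc 9: bank1 row1 -> HIT
Acc 10: bank1 row1 -> HIT
Acc 11: bank0 row3 -> MISS (open row3); precharges=6
Acc 12: bank0 row0 -> MISS (open row0); precharges=7
Acc 13: bank1 row1 -> HIT

Answer: M M M M M M H M H H M M H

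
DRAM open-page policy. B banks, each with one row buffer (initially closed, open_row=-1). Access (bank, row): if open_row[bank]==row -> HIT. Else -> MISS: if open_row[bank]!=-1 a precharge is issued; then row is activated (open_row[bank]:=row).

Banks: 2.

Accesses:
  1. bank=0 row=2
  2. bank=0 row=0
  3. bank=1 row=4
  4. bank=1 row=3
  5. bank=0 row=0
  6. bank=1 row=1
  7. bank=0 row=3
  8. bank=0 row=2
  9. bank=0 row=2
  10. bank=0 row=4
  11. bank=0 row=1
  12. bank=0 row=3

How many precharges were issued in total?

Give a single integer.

Answer: 8

Derivation:
Acc 1: bank0 row2 -> MISS (open row2); precharges=0
Acc 2: bank0 row0 -> MISS (open row0); precharges=1
Acc 3: bank1 row4 -> MISS (open row4); precharges=1
Acc 4: bank1 row3 -> MISS (open row3); precharges=2
Acc 5: bank0 row0 -> HIT
Acc 6: bank1 row1 -> MISS (open row1); precharges=3
Acc 7: bank0 row3 -> MISS (open row3); precharges=4
Acc 8: bank0 row2 -> MISS (open row2); precharges=5
Acc 9: bank0 row2 -> HIT
Acc 10: bank0 row4 -> MISS (open row4); precharges=6
Acc 11: bank0 row1 -> MISS (open row1); precharges=7
Acc 12: bank0 row3 -> MISS (open row3); precharges=8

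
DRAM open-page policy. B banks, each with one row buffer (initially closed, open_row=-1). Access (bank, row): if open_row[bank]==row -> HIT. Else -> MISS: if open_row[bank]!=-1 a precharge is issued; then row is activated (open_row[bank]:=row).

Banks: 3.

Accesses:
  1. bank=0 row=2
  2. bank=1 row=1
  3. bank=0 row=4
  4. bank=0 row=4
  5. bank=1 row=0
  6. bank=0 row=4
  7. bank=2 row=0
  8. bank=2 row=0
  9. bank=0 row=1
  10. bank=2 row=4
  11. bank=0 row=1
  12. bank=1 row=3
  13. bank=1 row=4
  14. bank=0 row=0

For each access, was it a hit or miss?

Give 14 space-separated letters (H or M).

Acc 1: bank0 row2 -> MISS (open row2); precharges=0
Acc 2: bank1 row1 -> MISS (open row1); precharges=0
Acc 3: bank0 row4 -> MISS (open row4); precharges=1
Acc 4: bank0 row4 -> HIT
Acc 5: bank1 row0 -> MISS (open row0); precharges=2
Acc 6: bank0 row4 -> HIT
Acc 7: bank2 row0 -> MISS (open row0); precharges=2
Acc 8: bank2 row0 -> HIT
Acc 9: bank0 row1 -> MISS (open row1); precharges=3
Acc 10: bank2 row4 -> MISS (open row4); precharges=4
Acc 11: bank0 row1 -> HIT
Acc 12: bank1 row3 -> MISS (open row3); precharges=5
Acc 13: bank1 row4 -> MISS (open row4); precharges=6
Acc 14: bank0 row0 -> MISS (open row0); precharges=7

Answer: M M M H M H M H M M H M M M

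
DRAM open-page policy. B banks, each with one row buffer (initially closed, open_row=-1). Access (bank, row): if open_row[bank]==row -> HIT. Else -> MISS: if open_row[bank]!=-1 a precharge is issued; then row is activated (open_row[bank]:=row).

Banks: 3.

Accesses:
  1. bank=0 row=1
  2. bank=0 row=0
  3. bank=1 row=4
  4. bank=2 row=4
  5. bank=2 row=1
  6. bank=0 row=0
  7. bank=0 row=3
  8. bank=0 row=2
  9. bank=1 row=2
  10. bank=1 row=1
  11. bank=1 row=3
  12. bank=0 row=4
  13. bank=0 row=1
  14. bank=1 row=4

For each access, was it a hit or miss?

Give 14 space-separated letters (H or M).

Acc 1: bank0 row1 -> MISS (open row1); precharges=0
Acc 2: bank0 row0 -> MISS (open row0); precharges=1
Acc 3: bank1 row4 -> MISS (open row4); precharges=1
Acc 4: bank2 row4 -> MISS (open row4); precharges=1
Acc 5: bank2 row1 -> MISS (open row1); precharges=2
Acc 6: bank0 row0 -> HIT
Acc 7: bank0 row3 -> MISS (open row3); precharges=3
Acc 8: bank0 row2 -> MISS (open row2); precharges=4
Acc 9: bank1 row2 -> MISS (open row2); precharges=5
Acc 10: bank1 row1 -> MISS (open row1); precharges=6
Acc 11: bank1 row3 -> MISS (open row3); precharges=7
Acc 12: bank0 row4 -> MISS (open row4); precharges=8
Acc 13: bank0 row1 -> MISS (open row1); precharges=9
Acc 14: bank1 row4 -> MISS (open row4); precharges=10

Answer: M M M M M H M M M M M M M M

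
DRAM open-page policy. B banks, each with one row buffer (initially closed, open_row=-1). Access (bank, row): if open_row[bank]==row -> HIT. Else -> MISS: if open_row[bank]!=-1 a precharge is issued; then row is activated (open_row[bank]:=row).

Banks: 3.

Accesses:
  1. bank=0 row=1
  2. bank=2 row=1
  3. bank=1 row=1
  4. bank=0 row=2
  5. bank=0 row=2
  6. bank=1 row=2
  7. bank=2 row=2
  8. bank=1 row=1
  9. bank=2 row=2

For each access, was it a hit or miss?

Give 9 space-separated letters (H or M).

Acc 1: bank0 row1 -> MISS (open row1); precharges=0
Acc 2: bank2 row1 -> MISS (open row1); precharges=0
Acc 3: bank1 row1 -> MISS (open row1); precharges=0
Acc 4: bank0 row2 -> MISS (open row2); precharges=1
Acc 5: bank0 row2 -> HIT
Acc 6: bank1 row2 -> MISS (open row2); precharges=2
Acc 7: bank2 row2 -> MISS (open row2); precharges=3
Acc 8: bank1 row1 -> MISS (open row1); precharges=4
Acc 9: bank2 row2 -> HIT

Answer: M M M M H M M M H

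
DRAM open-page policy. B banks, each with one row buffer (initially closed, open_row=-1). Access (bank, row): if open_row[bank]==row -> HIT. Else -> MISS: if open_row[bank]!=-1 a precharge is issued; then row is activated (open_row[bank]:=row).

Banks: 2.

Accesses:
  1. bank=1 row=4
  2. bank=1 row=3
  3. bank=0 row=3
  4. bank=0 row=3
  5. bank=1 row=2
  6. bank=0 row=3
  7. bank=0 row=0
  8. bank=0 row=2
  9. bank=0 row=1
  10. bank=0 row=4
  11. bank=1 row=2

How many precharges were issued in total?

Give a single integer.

Answer: 6

Derivation:
Acc 1: bank1 row4 -> MISS (open row4); precharges=0
Acc 2: bank1 row3 -> MISS (open row3); precharges=1
Acc 3: bank0 row3 -> MISS (open row3); precharges=1
Acc 4: bank0 row3 -> HIT
Acc 5: bank1 row2 -> MISS (open row2); precharges=2
Acc 6: bank0 row3 -> HIT
Acc 7: bank0 row0 -> MISS (open row0); precharges=3
Acc 8: bank0 row2 -> MISS (open row2); precharges=4
Acc 9: bank0 row1 -> MISS (open row1); precharges=5
Acc 10: bank0 row4 -> MISS (open row4); precharges=6
Acc 11: bank1 row2 -> HIT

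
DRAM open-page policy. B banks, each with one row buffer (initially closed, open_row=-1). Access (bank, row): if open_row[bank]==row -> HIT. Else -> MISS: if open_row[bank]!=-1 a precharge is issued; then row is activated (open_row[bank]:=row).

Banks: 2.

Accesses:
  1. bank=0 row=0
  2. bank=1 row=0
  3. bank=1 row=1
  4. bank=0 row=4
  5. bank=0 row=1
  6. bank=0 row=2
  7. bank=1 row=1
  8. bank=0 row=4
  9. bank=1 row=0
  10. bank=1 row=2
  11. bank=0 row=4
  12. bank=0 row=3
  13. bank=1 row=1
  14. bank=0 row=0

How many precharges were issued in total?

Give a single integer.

Answer: 10

Derivation:
Acc 1: bank0 row0 -> MISS (open row0); precharges=0
Acc 2: bank1 row0 -> MISS (open row0); precharges=0
Acc 3: bank1 row1 -> MISS (open row1); precharges=1
Acc 4: bank0 row4 -> MISS (open row4); precharges=2
Acc 5: bank0 row1 -> MISS (open row1); precharges=3
Acc 6: bank0 row2 -> MISS (open row2); precharges=4
Acc 7: bank1 row1 -> HIT
Acc 8: bank0 row4 -> MISS (open row4); precharges=5
Acc 9: bank1 row0 -> MISS (open row0); precharges=6
Acc 10: bank1 row2 -> MISS (open row2); precharges=7
Acc 11: bank0 row4 -> HIT
Acc 12: bank0 row3 -> MISS (open row3); precharges=8
Acc 13: bank1 row1 -> MISS (open row1); precharges=9
Acc 14: bank0 row0 -> MISS (open row0); precharges=10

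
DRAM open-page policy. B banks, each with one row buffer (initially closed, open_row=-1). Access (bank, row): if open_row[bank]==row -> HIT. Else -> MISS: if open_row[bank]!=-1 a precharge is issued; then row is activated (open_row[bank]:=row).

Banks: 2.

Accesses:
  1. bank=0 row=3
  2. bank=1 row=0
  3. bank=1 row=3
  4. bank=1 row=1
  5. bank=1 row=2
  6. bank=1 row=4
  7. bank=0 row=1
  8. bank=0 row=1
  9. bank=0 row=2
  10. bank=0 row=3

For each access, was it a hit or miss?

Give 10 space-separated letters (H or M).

Acc 1: bank0 row3 -> MISS (open row3); precharges=0
Acc 2: bank1 row0 -> MISS (open row0); precharges=0
Acc 3: bank1 row3 -> MISS (open row3); precharges=1
Acc 4: bank1 row1 -> MISS (open row1); precharges=2
Acc 5: bank1 row2 -> MISS (open row2); precharges=3
Acc 6: bank1 row4 -> MISS (open row4); precharges=4
Acc 7: bank0 row1 -> MISS (open row1); precharges=5
Acc 8: bank0 row1 -> HIT
Acc 9: bank0 row2 -> MISS (open row2); precharges=6
Acc 10: bank0 row3 -> MISS (open row3); precharges=7

Answer: M M M M M M M H M M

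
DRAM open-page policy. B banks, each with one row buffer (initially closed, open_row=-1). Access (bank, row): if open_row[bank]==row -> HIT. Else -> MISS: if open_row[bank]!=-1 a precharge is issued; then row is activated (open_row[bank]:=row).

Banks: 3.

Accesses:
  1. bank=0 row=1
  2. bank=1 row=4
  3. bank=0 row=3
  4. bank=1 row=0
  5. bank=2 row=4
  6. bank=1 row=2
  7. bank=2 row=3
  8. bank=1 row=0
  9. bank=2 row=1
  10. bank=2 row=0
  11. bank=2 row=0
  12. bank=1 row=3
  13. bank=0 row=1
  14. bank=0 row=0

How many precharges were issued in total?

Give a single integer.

Acc 1: bank0 row1 -> MISS (open row1); precharges=0
Acc 2: bank1 row4 -> MISS (open row4); precharges=0
Acc 3: bank0 row3 -> MISS (open row3); precharges=1
Acc 4: bank1 row0 -> MISS (open row0); precharges=2
Acc 5: bank2 row4 -> MISS (open row4); precharges=2
Acc 6: bank1 row2 -> MISS (open row2); precharges=3
Acc 7: bank2 row3 -> MISS (open row3); precharges=4
Acc 8: bank1 row0 -> MISS (open row0); precharges=5
Acc 9: bank2 row1 -> MISS (open row1); precharges=6
Acc 10: bank2 row0 -> MISS (open row0); precharges=7
Acc 11: bank2 row0 -> HIT
Acc 12: bank1 row3 -> MISS (open row3); precharges=8
Acc 13: bank0 row1 -> MISS (open row1); precharges=9
Acc 14: bank0 row0 -> MISS (open row0); precharges=10

Answer: 10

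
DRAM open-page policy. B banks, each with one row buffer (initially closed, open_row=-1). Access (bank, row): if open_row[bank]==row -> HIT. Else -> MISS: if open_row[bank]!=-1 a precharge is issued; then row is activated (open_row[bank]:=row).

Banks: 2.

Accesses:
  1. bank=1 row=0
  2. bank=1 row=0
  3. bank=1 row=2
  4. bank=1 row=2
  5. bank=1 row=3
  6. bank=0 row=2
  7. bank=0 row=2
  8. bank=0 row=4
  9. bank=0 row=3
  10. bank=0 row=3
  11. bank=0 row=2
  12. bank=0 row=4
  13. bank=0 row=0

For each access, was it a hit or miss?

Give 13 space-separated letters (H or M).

Acc 1: bank1 row0 -> MISS (open row0); precharges=0
Acc 2: bank1 row0 -> HIT
Acc 3: bank1 row2 -> MISS (open row2); precharges=1
Acc 4: bank1 row2 -> HIT
Acc 5: bank1 row3 -> MISS (open row3); precharges=2
Acc 6: bank0 row2 -> MISS (open row2); precharges=2
Acc 7: bank0 row2 -> HIT
Acc 8: bank0 row4 -> MISS (open row4); precharges=3
Acc 9: bank0 row3 -> MISS (open row3); precharges=4
Acc 10: bank0 row3 -> HIT
Acc 11: bank0 row2 -> MISS (open row2); precharges=5
Acc 12: bank0 row4 -> MISS (open row4); precharges=6
Acc 13: bank0 row0 -> MISS (open row0); precharges=7

Answer: M H M H M M H M M H M M M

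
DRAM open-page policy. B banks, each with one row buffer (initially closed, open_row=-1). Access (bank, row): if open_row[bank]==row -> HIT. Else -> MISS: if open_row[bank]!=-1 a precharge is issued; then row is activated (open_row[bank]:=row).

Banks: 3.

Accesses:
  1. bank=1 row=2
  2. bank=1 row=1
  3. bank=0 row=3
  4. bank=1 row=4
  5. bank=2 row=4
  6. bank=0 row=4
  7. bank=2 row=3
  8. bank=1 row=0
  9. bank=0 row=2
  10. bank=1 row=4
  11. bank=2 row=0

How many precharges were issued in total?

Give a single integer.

Acc 1: bank1 row2 -> MISS (open row2); precharges=0
Acc 2: bank1 row1 -> MISS (open row1); precharges=1
Acc 3: bank0 row3 -> MISS (open row3); precharges=1
Acc 4: bank1 row4 -> MISS (open row4); precharges=2
Acc 5: bank2 row4 -> MISS (open row4); precharges=2
Acc 6: bank0 row4 -> MISS (open row4); precharges=3
Acc 7: bank2 row3 -> MISS (open row3); precharges=4
Acc 8: bank1 row0 -> MISS (open row0); precharges=5
Acc 9: bank0 row2 -> MISS (open row2); precharges=6
Acc 10: bank1 row4 -> MISS (open row4); precharges=7
Acc 11: bank2 row0 -> MISS (open row0); precharges=8

Answer: 8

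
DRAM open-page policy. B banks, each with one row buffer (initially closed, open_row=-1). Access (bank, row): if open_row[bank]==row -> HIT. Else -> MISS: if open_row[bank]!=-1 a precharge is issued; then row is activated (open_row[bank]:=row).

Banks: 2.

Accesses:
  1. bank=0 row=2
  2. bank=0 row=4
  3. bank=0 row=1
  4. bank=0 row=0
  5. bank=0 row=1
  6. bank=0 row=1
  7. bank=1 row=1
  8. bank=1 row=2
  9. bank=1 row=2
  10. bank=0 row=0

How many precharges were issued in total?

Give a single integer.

Answer: 6

Derivation:
Acc 1: bank0 row2 -> MISS (open row2); precharges=0
Acc 2: bank0 row4 -> MISS (open row4); precharges=1
Acc 3: bank0 row1 -> MISS (open row1); precharges=2
Acc 4: bank0 row0 -> MISS (open row0); precharges=3
Acc 5: bank0 row1 -> MISS (open row1); precharges=4
Acc 6: bank0 row1 -> HIT
Acc 7: bank1 row1 -> MISS (open row1); precharges=4
Acc 8: bank1 row2 -> MISS (open row2); precharges=5
Acc 9: bank1 row2 -> HIT
Acc 10: bank0 row0 -> MISS (open row0); precharges=6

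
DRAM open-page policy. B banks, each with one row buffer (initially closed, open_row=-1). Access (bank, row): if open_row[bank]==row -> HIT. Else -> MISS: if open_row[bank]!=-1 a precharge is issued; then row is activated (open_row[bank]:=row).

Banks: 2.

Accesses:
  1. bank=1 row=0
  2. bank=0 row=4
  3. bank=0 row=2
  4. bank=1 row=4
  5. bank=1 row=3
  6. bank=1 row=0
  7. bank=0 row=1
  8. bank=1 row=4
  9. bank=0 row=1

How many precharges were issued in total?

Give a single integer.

Acc 1: bank1 row0 -> MISS (open row0); precharges=0
Acc 2: bank0 row4 -> MISS (open row4); precharges=0
Acc 3: bank0 row2 -> MISS (open row2); precharges=1
Acc 4: bank1 row4 -> MISS (open row4); precharges=2
Acc 5: bank1 row3 -> MISS (open row3); precharges=3
Acc 6: bank1 row0 -> MISS (open row0); precharges=4
Acc 7: bank0 row1 -> MISS (open row1); precharges=5
Acc 8: bank1 row4 -> MISS (open row4); precharges=6
Acc 9: bank0 row1 -> HIT

Answer: 6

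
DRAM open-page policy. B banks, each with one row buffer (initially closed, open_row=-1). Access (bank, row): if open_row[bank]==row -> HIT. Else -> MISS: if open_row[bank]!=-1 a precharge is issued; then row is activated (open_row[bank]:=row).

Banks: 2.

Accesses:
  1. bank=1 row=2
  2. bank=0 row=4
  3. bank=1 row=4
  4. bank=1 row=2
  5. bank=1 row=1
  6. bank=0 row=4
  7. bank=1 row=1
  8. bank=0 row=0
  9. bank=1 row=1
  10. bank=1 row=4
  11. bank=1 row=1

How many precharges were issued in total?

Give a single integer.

Acc 1: bank1 row2 -> MISS (open row2); precharges=0
Acc 2: bank0 row4 -> MISS (open row4); precharges=0
Acc 3: bank1 row4 -> MISS (open row4); precharges=1
Acc 4: bank1 row2 -> MISS (open row2); precharges=2
Acc 5: bank1 row1 -> MISS (open row1); precharges=3
Acc 6: bank0 row4 -> HIT
Acc 7: bank1 row1 -> HIT
Acc 8: bank0 row0 -> MISS (open row0); precharges=4
Acc 9: bank1 row1 -> HIT
Acc 10: bank1 row4 -> MISS (open row4); precharges=5
Acc 11: bank1 row1 -> MISS (open row1); precharges=6

Answer: 6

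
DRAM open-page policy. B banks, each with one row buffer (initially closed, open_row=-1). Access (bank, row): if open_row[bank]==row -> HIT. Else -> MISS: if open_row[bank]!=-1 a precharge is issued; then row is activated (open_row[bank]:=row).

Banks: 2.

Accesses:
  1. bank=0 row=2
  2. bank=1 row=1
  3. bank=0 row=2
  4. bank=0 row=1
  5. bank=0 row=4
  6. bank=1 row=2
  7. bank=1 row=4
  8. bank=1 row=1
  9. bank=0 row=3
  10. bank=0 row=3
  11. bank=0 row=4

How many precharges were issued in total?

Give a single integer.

Answer: 7

Derivation:
Acc 1: bank0 row2 -> MISS (open row2); precharges=0
Acc 2: bank1 row1 -> MISS (open row1); precharges=0
Acc 3: bank0 row2 -> HIT
Acc 4: bank0 row1 -> MISS (open row1); precharges=1
Acc 5: bank0 row4 -> MISS (open row4); precharges=2
Acc 6: bank1 row2 -> MISS (open row2); precharges=3
Acc 7: bank1 row4 -> MISS (open row4); precharges=4
Acc 8: bank1 row1 -> MISS (open row1); precharges=5
Acc 9: bank0 row3 -> MISS (open row3); precharges=6
Acc 10: bank0 row3 -> HIT
Acc 11: bank0 row4 -> MISS (open row4); precharges=7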